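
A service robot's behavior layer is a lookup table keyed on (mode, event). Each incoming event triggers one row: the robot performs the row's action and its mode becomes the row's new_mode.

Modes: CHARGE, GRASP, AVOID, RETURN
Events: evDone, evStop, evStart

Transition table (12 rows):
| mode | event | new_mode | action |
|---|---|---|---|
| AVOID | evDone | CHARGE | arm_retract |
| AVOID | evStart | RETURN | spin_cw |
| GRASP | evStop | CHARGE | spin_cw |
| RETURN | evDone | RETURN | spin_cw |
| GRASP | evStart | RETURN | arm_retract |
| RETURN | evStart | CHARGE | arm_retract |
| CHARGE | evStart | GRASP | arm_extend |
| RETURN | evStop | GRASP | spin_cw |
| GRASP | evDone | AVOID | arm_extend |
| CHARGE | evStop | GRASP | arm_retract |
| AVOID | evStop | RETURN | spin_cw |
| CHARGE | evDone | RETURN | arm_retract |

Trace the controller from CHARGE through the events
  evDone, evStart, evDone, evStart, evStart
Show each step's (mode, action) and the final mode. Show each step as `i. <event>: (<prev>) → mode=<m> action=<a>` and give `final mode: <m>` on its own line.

final mode: GRASP

1. evDone: (CHARGE) → mode=RETURN action=arm_retract
2. evStart: (RETURN) → mode=CHARGE action=arm_retract
3. evDone: (CHARGE) → mode=RETURN action=arm_retract
4. evStart: (RETURN) → mode=CHARGE action=arm_retract
5. evStart: (CHARGE) → mode=GRASP action=arm_extend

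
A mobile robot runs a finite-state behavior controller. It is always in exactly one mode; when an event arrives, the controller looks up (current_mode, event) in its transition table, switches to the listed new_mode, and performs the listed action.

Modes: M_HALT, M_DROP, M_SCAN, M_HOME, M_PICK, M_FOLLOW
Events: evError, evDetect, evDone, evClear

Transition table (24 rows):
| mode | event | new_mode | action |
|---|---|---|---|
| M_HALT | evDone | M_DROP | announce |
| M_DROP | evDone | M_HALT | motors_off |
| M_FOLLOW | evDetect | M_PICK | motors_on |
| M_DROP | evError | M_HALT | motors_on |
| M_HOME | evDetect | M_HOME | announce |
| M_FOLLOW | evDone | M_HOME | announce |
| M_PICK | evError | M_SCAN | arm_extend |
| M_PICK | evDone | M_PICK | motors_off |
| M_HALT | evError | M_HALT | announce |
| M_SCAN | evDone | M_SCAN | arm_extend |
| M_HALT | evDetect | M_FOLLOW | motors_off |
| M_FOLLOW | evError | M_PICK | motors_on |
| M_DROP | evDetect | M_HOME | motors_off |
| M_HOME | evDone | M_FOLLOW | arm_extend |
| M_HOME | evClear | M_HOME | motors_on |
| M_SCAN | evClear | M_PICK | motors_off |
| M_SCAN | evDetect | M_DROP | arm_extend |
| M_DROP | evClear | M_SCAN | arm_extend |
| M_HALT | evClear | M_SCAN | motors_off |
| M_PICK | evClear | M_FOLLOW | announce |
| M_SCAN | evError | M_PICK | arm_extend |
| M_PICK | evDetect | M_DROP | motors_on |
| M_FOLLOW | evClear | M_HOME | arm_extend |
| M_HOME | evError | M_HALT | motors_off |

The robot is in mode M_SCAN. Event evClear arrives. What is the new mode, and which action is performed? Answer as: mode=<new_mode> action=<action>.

mode=M_PICK action=motors_off

current mode = M_SCAN; filter table to that mode:
  (M_SCAN, evDone) → (M_SCAN, arm_extend)
  (M_SCAN, evClear) → (M_PICK, motors_off)  ← event matches
  (M_SCAN, evDetect) → (M_DROP, arm_extend)
  (M_SCAN, evError) → (M_PICK, arm_extend)
event = evClear selects (M_PICK, motors_off)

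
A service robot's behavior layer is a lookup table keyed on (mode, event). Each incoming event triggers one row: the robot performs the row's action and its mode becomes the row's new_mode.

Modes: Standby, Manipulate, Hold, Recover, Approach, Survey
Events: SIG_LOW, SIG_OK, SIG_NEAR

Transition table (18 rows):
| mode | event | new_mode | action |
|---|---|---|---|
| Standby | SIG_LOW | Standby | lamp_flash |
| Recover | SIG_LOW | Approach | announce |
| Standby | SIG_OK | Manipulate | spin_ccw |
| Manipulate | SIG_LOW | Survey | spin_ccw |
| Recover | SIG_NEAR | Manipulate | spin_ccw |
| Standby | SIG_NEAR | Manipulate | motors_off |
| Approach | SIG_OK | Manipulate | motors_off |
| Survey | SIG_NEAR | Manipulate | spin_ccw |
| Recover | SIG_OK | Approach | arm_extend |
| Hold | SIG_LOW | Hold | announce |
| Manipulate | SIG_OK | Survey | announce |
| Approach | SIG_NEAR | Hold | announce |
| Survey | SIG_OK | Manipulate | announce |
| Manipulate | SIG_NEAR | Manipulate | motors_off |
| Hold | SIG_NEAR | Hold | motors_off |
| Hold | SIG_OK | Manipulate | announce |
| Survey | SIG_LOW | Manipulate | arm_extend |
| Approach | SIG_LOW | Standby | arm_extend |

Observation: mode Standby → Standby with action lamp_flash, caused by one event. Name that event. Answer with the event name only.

try SIG_LOW: (Standby, SIG_LOW) → (Standby, lamp_flash)  ← matches
try SIG_OK: (Standby, SIG_OK) → (Manipulate, spin_ccw)
try SIG_NEAR: (Standby, SIG_NEAR) → (Manipulate, motors_off)

SIG_LOW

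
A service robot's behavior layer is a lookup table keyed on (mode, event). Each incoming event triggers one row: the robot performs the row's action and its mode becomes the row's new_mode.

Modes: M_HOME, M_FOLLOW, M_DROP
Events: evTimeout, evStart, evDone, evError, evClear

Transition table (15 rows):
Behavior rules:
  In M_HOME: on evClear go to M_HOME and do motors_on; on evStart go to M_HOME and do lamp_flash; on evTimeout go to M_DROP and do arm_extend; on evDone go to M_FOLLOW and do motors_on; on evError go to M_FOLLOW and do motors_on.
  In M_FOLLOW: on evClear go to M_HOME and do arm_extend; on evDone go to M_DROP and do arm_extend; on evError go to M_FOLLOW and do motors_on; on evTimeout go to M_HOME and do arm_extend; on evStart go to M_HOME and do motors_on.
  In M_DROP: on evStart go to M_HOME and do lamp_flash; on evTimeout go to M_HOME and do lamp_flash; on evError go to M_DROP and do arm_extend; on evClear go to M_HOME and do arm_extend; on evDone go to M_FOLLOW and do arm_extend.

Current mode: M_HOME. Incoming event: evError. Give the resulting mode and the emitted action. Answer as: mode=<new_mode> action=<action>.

current mode = M_HOME; filter table to that mode:
  (M_HOME, evClear) → (M_HOME, motors_on)
  (M_HOME, evStart) → (M_HOME, lamp_flash)
  (M_HOME, evTimeout) → (M_DROP, arm_extend)
  (M_HOME, evDone) → (M_FOLLOW, motors_on)
  (M_HOME, evError) → (M_FOLLOW, motors_on)  ← event matches
event = evError selects (M_FOLLOW, motors_on)

mode=M_FOLLOW action=motors_on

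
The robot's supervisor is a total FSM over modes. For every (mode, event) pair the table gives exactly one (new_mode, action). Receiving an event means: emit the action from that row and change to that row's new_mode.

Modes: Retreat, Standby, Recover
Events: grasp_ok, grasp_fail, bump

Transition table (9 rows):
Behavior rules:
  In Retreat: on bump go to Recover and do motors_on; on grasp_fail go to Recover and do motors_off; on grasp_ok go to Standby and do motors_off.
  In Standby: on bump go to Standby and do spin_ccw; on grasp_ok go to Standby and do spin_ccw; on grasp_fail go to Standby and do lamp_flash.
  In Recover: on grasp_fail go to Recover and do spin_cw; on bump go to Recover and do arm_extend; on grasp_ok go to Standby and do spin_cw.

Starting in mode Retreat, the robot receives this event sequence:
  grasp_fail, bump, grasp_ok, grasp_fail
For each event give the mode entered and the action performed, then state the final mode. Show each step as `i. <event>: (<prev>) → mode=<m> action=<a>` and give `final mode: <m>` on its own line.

1. grasp_fail: (Retreat) → mode=Recover action=motors_off
2. bump: (Recover) → mode=Recover action=arm_extend
3. grasp_ok: (Recover) → mode=Standby action=spin_cw
4. grasp_fail: (Standby) → mode=Standby action=lamp_flash

final mode: Standby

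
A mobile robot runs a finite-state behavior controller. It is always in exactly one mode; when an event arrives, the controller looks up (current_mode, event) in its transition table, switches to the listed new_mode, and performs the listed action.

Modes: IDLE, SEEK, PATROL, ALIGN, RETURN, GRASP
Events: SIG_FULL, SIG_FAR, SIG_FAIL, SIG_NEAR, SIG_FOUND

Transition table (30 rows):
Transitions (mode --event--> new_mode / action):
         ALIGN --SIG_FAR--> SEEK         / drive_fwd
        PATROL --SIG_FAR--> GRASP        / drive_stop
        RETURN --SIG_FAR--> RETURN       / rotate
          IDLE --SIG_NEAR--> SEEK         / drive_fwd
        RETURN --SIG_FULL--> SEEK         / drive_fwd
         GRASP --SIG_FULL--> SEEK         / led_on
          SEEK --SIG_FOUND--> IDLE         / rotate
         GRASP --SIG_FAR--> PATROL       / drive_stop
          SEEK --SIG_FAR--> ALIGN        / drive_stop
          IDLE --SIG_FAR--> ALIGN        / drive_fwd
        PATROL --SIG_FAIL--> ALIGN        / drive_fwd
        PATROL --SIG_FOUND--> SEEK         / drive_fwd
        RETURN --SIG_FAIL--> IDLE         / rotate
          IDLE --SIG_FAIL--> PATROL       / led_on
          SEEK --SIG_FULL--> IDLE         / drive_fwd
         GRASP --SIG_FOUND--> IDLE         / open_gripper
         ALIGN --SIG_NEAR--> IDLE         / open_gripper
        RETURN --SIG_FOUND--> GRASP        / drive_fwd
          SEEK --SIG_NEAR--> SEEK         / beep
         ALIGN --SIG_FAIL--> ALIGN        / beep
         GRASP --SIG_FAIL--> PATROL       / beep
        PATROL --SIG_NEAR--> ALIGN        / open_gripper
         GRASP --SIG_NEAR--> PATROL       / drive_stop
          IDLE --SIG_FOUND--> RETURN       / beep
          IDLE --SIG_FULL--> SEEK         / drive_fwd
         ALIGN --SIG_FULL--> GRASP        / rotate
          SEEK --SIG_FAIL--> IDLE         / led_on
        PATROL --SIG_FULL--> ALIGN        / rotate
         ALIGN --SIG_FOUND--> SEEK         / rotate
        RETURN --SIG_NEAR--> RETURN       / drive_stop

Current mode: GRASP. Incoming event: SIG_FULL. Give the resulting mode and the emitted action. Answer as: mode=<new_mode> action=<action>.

mode=SEEK action=led_on

current mode = GRASP; filter table to that mode:
  (GRASP, SIG_FULL) → (SEEK, led_on)  ← event matches
  (GRASP, SIG_FAR) → (PATROL, drive_stop)
  (GRASP, SIG_FOUND) → (IDLE, open_gripper)
  (GRASP, SIG_FAIL) → (PATROL, beep)
  (GRASP, SIG_NEAR) → (PATROL, drive_stop)
event = SIG_FULL selects (SEEK, led_on)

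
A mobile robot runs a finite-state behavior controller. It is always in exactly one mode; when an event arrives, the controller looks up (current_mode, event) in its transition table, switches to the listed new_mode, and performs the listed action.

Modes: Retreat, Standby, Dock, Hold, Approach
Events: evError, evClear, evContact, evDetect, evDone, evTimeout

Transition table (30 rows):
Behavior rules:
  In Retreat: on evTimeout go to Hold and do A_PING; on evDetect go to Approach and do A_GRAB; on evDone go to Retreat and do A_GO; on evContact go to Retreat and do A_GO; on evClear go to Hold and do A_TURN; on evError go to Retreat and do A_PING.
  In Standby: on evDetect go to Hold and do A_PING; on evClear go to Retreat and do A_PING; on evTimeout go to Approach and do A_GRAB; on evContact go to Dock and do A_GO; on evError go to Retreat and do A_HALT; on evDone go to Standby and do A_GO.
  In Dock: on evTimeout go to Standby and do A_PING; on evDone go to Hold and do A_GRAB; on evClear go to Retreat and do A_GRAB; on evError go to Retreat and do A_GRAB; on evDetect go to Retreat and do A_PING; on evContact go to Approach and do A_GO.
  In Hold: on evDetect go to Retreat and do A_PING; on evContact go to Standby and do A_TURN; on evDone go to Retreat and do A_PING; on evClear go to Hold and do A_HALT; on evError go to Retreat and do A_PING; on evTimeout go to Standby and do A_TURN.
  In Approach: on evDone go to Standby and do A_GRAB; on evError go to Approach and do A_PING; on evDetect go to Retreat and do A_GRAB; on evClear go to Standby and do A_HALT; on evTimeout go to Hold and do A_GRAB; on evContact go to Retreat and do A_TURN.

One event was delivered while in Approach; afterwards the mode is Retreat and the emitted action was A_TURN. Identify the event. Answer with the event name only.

evContact

try evError: (Approach, evError) → (Approach, A_PING)
try evClear: (Approach, evClear) → (Standby, A_HALT)
try evContact: (Approach, evContact) → (Retreat, A_TURN)  ← matches
try evDetect: (Approach, evDetect) → (Retreat, A_GRAB)
try evDone: (Approach, evDone) → (Standby, A_GRAB)
try evTimeout: (Approach, evTimeout) → (Hold, A_GRAB)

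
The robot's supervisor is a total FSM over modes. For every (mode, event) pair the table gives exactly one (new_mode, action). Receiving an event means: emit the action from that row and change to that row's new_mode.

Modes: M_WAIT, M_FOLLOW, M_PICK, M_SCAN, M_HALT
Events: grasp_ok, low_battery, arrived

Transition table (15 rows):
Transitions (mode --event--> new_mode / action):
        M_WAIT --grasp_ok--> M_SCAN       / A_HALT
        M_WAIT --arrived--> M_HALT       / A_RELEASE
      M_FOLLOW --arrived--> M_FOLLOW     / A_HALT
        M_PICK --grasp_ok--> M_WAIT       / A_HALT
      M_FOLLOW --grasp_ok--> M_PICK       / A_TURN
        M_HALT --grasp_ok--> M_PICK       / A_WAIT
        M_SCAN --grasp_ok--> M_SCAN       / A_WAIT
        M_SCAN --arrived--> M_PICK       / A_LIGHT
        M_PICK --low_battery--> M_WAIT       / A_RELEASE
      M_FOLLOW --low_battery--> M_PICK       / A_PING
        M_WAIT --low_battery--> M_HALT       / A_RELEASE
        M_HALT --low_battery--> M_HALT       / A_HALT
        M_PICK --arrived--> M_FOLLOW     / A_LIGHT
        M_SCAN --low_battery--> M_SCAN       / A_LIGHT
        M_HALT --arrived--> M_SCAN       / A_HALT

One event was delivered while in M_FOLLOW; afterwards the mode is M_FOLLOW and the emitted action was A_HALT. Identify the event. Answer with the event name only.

try grasp_ok: (M_FOLLOW, grasp_ok) → (M_PICK, A_TURN)
try low_battery: (M_FOLLOW, low_battery) → (M_PICK, A_PING)
try arrived: (M_FOLLOW, arrived) → (M_FOLLOW, A_HALT)  ← matches

arrived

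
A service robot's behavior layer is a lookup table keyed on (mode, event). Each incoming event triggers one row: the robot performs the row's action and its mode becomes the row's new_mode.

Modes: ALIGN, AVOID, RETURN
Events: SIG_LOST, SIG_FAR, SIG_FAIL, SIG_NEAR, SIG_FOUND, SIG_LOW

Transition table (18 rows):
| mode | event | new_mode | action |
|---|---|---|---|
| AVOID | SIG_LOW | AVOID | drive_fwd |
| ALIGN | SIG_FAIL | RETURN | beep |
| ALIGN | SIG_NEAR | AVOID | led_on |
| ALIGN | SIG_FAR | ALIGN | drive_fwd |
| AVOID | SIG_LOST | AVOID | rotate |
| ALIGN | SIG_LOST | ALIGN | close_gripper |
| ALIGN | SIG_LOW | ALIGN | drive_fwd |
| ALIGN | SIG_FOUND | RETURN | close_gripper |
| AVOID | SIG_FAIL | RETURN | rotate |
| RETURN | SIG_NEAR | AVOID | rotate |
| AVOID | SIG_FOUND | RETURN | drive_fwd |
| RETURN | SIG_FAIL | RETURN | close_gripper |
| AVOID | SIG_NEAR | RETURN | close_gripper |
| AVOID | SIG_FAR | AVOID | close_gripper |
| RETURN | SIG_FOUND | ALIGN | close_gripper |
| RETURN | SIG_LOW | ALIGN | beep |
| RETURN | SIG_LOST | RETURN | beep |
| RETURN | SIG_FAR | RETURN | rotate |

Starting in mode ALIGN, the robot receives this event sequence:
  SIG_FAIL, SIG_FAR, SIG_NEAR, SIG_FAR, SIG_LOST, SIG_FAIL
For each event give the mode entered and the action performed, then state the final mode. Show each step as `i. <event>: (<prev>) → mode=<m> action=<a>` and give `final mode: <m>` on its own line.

1. SIG_FAIL: (ALIGN) → mode=RETURN action=beep
2. SIG_FAR: (RETURN) → mode=RETURN action=rotate
3. SIG_NEAR: (RETURN) → mode=AVOID action=rotate
4. SIG_FAR: (AVOID) → mode=AVOID action=close_gripper
5. SIG_LOST: (AVOID) → mode=AVOID action=rotate
6. SIG_FAIL: (AVOID) → mode=RETURN action=rotate

final mode: RETURN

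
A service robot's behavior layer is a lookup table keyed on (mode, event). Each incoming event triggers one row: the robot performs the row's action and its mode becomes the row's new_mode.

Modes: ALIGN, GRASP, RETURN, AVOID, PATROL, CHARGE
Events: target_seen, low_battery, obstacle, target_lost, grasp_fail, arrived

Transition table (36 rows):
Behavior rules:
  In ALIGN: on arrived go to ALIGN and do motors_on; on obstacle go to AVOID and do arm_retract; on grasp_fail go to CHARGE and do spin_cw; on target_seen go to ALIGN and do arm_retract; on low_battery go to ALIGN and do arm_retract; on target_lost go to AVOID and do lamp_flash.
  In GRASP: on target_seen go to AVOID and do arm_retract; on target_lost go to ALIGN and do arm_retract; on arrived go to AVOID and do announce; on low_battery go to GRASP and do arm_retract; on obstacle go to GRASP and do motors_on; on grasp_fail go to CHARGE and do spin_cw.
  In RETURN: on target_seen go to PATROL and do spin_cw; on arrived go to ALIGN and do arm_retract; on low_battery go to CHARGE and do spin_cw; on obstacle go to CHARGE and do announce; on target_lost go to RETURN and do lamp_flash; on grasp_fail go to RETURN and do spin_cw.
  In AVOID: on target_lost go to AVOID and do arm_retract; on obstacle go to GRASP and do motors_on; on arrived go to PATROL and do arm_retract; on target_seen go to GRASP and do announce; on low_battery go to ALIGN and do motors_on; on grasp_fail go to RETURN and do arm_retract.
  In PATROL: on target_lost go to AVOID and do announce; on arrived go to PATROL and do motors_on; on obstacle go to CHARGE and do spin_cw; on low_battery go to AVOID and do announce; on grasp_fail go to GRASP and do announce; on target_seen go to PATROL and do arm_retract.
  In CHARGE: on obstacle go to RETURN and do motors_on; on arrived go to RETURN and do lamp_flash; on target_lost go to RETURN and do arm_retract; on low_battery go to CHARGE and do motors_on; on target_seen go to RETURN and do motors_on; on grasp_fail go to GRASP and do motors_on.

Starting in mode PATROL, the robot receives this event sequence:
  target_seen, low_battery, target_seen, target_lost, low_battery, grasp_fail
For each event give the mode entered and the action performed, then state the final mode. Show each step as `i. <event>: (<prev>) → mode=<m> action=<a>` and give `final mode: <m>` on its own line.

final mode: CHARGE

1. target_seen: (PATROL) → mode=PATROL action=arm_retract
2. low_battery: (PATROL) → mode=AVOID action=announce
3. target_seen: (AVOID) → mode=GRASP action=announce
4. target_lost: (GRASP) → mode=ALIGN action=arm_retract
5. low_battery: (ALIGN) → mode=ALIGN action=arm_retract
6. grasp_fail: (ALIGN) → mode=CHARGE action=spin_cw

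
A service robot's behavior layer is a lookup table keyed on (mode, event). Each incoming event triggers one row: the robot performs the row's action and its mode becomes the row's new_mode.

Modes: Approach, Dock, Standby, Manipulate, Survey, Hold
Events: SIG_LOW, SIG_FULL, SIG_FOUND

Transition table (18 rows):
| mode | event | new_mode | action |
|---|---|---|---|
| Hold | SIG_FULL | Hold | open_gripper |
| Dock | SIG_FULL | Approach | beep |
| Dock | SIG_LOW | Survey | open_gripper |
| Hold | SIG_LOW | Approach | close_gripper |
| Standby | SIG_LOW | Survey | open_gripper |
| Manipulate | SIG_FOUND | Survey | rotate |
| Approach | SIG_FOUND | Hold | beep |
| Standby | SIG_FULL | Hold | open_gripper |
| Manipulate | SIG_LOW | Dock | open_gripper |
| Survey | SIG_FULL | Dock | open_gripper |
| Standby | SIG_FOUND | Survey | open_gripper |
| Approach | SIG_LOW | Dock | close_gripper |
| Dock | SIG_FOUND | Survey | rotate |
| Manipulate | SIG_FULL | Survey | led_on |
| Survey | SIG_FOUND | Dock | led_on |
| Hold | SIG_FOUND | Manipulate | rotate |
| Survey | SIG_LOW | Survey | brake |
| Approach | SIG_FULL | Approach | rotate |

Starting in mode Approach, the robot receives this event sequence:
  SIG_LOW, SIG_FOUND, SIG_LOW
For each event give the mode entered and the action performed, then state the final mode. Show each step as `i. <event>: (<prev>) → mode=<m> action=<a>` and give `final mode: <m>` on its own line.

1. SIG_LOW: (Approach) → mode=Dock action=close_gripper
2. SIG_FOUND: (Dock) → mode=Survey action=rotate
3. SIG_LOW: (Survey) → mode=Survey action=brake

final mode: Survey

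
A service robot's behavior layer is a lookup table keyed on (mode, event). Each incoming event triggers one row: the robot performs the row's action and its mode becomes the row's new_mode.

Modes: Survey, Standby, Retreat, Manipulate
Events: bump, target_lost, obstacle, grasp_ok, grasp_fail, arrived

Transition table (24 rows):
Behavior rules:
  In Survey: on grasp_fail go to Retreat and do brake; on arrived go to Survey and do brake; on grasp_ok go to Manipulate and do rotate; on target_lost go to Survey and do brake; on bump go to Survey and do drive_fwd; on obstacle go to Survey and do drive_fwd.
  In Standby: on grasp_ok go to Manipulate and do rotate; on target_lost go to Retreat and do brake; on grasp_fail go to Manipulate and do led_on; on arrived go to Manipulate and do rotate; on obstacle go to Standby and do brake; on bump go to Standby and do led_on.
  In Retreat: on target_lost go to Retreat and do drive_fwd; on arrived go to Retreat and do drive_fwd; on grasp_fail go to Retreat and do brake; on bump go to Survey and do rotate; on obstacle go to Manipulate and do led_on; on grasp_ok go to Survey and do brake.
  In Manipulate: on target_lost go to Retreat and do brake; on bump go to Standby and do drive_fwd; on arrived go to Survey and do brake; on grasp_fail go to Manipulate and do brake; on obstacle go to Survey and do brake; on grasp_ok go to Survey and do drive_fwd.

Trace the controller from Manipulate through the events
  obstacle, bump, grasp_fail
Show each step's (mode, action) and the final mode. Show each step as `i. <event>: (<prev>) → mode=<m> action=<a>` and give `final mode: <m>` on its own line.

1. obstacle: (Manipulate) → mode=Survey action=brake
2. bump: (Survey) → mode=Survey action=drive_fwd
3. grasp_fail: (Survey) → mode=Retreat action=brake

final mode: Retreat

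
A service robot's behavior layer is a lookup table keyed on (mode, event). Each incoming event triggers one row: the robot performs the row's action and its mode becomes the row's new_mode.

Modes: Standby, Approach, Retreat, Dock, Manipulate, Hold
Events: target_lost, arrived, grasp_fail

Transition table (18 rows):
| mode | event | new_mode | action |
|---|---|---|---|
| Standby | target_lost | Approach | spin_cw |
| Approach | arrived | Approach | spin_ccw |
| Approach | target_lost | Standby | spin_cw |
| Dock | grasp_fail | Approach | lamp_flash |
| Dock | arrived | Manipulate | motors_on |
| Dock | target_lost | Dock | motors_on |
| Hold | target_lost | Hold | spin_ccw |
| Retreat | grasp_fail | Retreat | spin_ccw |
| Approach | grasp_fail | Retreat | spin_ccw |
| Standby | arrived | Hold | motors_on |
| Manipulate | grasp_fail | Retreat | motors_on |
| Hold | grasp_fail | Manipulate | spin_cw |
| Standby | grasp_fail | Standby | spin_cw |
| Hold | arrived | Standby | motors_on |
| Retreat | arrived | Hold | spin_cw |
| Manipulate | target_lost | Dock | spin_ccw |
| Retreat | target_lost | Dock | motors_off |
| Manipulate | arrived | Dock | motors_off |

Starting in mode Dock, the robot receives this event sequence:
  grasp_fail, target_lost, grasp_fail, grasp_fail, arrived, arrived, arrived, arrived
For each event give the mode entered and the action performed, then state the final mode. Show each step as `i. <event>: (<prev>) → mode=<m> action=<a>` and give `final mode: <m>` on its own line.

1. grasp_fail: (Dock) → mode=Approach action=lamp_flash
2. target_lost: (Approach) → mode=Standby action=spin_cw
3. grasp_fail: (Standby) → mode=Standby action=spin_cw
4. grasp_fail: (Standby) → mode=Standby action=spin_cw
5. arrived: (Standby) → mode=Hold action=motors_on
6. arrived: (Hold) → mode=Standby action=motors_on
7. arrived: (Standby) → mode=Hold action=motors_on
8. arrived: (Hold) → mode=Standby action=motors_on

final mode: Standby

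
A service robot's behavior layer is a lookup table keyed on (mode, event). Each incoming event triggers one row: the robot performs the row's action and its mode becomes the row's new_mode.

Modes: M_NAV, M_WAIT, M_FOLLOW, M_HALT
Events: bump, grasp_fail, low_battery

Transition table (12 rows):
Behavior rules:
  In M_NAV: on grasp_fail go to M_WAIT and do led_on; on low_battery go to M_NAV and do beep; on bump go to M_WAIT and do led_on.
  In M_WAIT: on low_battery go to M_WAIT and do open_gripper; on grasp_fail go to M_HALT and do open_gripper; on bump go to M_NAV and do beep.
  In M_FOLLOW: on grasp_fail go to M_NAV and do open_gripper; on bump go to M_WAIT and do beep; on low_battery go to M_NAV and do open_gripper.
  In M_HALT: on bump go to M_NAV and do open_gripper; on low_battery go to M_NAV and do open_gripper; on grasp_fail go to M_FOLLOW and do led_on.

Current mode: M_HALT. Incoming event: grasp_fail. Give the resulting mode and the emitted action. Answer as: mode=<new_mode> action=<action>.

current mode = M_HALT; filter table to that mode:
  (M_HALT, bump) → (M_NAV, open_gripper)
  (M_HALT, low_battery) → (M_NAV, open_gripper)
  (M_HALT, grasp_fail) → (M_FOLLOW, led_on)  ← event matches
event = grasp_fail selects (M_FOLLOW, led_on)

mode=M_FOLLOW action=led_on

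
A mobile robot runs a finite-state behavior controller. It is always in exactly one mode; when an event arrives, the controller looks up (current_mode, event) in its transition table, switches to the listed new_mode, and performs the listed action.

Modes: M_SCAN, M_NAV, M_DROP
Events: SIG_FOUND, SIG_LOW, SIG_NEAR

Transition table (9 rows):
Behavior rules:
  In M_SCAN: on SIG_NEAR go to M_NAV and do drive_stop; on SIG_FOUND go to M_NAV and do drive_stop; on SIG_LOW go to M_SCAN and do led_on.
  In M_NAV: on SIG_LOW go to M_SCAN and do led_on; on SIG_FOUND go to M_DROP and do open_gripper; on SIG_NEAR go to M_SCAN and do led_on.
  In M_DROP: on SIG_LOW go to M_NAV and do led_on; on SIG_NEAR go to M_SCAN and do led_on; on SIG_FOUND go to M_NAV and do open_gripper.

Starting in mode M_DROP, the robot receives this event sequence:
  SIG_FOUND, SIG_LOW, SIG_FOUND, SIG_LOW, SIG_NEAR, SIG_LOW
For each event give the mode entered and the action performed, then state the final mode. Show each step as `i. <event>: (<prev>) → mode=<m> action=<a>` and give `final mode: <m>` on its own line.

1. SIG_FOUND: (M_DROP) → mode=M_NAV action=open_gripper
2. SIG_LOW: (M_NAV) → mode=M_SCAN action=led_on
3. SIG_FOUND: (M_SCAN) → mode=M_NAV action=drive_stop
4. SIG_LOW: (M_NAV) → mode=M_SCAN action=led_on
5. SIG_NEAR: (M_SCAN) → mode=M_NAV action=drive_stop
6. SIG_LOW: (M_NAV) → mode=M_SCAN action=led_on

final mode: M_SCAN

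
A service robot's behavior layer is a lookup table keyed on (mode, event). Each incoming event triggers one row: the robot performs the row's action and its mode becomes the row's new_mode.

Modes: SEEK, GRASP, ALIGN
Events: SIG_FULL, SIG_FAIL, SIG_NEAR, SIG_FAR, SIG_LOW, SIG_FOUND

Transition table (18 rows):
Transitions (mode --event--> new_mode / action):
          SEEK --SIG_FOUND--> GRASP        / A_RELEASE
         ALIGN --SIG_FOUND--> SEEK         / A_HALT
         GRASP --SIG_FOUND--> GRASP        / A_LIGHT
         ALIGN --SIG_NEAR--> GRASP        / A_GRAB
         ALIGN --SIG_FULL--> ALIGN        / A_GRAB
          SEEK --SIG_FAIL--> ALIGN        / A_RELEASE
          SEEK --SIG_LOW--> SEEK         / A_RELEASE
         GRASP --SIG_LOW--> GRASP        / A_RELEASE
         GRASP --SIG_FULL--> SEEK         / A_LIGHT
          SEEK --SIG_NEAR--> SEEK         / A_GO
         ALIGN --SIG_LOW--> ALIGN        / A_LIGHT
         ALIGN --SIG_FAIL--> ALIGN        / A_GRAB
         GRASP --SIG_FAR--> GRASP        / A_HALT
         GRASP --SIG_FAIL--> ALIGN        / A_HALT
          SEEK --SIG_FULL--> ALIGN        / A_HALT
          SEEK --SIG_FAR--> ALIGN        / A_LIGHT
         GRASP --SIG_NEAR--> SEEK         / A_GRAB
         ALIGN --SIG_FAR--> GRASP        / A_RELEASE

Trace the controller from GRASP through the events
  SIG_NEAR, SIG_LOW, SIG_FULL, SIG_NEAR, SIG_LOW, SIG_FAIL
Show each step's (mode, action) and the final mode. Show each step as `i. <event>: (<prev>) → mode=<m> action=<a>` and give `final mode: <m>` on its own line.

1. SIG_NEAR: (GRASP) → mode=SEEK action=A_GRAB
2. SIG_LOW: (SEEK) → mode=SEEK action=A_RELEASE
3. SIG_FULL: (SEEK) → mode=ALIGN action=A_HALT
4. SIG_NEAR: (ALIGN) → mode=GRASP action=A_GRAB
5. SIG_LOW: (GRASP) → mode=GRASP action=A_RELEASE
6. SIG_FAIL: (GRASP) → mode=ALIGN action=A_HALT

final mode: ALIGN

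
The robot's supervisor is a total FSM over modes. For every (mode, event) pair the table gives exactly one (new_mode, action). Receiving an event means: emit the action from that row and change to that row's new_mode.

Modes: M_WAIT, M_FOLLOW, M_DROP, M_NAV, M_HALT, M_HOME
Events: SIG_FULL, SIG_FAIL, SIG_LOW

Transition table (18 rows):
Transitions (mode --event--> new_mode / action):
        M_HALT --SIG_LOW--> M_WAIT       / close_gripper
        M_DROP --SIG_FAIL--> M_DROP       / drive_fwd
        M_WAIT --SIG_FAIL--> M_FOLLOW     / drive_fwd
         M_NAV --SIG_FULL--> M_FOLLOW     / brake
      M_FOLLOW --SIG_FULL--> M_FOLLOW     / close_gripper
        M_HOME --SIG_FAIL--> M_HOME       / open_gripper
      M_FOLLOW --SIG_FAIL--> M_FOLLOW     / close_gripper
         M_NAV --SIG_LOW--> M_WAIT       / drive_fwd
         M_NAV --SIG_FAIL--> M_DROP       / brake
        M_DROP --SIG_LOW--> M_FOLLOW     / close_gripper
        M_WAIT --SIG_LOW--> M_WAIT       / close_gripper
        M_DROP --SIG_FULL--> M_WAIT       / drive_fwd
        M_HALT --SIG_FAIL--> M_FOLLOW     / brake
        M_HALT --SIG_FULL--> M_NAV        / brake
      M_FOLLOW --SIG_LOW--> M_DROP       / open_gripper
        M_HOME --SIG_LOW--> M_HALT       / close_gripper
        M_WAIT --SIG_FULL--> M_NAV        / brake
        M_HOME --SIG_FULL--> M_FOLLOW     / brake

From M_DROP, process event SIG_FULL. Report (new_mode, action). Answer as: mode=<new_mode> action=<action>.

current mode = M_DROP; filter table to that mode:
  (M_DROP, SIG_FAIL) → (M_DROP, drive_fwd)
  (M_DROP, SIG_LOW) → (M_FOLLOW, close_gripper)
  (M_DROP, SIG_FULL) → (M_WAIT, drive_fwd)  ← event matches
event = SIG_FULL selects (M_WAIT, drive_fwd)

mode=M_WAIT action=drive_fwd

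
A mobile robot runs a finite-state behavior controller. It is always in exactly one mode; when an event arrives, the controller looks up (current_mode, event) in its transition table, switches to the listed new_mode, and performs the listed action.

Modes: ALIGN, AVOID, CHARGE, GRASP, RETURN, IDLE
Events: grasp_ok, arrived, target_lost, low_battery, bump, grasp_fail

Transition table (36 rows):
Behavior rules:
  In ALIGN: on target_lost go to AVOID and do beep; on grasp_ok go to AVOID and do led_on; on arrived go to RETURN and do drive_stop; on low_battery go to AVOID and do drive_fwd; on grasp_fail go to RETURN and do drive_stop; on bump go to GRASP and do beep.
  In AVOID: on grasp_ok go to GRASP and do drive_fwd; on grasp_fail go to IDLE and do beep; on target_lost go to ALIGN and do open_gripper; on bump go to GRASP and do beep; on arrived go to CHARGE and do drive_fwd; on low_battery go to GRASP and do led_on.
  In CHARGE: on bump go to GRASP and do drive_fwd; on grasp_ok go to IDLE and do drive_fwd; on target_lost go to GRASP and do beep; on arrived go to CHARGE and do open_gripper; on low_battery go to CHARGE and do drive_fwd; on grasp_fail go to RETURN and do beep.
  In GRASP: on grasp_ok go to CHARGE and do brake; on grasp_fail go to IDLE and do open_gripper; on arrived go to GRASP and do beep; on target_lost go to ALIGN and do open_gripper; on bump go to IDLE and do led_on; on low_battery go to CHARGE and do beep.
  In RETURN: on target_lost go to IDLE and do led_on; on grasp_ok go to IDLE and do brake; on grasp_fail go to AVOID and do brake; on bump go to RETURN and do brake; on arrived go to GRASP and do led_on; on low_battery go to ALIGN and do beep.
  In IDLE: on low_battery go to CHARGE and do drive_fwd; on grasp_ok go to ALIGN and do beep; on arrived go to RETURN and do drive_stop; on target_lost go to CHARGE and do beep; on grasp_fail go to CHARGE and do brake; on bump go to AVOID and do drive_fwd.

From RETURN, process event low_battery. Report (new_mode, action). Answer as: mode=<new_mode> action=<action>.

current mode = RETURN; filter table to that mode:
  (RETURN, target_lost) → (IDLE, led_on)
  (RETURN, grasp_ok) → (IDLE, brake)
  (RETURN, grasp_fail) → (AVOID, brake)
  (RETURN, bump) → (RETURN, brake)
  (RETURN, arrived) → (GRASP, led_on)
  (RETURN, low_battery) → (ALIGN, beep)  ← event matches
event = low_battery selects (ALIGN, beep)

mode=ALIGN action=beep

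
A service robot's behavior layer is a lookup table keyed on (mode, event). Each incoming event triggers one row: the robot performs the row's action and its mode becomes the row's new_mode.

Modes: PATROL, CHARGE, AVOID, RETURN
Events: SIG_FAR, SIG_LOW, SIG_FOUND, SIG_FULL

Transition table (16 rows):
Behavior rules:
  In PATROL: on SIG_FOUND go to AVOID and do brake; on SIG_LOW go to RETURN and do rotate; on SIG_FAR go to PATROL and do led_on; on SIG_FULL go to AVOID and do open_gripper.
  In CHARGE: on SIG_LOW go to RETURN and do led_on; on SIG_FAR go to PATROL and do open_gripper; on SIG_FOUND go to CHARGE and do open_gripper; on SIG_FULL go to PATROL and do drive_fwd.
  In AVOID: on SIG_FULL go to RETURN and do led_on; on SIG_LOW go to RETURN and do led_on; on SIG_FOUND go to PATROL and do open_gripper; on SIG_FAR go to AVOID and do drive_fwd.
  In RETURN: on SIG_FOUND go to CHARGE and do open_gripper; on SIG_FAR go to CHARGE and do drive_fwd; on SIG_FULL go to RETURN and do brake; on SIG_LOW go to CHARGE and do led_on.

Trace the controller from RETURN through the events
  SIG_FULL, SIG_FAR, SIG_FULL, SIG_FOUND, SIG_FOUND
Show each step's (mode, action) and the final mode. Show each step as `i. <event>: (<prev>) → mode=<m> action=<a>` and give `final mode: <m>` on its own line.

final mode: PATROL

1. SIG_FULL: (RETURN) → mode=RETURN action=brake
2. SIG_FAR: (RETURN) → mode=CHARGE action=drive_fwd
3. SIG_FULL: (CHARGE) → mode=PATROL action=drive_fwd
4. SIG_FOUND: (PATROL) → mode=AVOID action=brake
5. SIG_FOUND: (AVOID) → mode=PATROL action=open_gripper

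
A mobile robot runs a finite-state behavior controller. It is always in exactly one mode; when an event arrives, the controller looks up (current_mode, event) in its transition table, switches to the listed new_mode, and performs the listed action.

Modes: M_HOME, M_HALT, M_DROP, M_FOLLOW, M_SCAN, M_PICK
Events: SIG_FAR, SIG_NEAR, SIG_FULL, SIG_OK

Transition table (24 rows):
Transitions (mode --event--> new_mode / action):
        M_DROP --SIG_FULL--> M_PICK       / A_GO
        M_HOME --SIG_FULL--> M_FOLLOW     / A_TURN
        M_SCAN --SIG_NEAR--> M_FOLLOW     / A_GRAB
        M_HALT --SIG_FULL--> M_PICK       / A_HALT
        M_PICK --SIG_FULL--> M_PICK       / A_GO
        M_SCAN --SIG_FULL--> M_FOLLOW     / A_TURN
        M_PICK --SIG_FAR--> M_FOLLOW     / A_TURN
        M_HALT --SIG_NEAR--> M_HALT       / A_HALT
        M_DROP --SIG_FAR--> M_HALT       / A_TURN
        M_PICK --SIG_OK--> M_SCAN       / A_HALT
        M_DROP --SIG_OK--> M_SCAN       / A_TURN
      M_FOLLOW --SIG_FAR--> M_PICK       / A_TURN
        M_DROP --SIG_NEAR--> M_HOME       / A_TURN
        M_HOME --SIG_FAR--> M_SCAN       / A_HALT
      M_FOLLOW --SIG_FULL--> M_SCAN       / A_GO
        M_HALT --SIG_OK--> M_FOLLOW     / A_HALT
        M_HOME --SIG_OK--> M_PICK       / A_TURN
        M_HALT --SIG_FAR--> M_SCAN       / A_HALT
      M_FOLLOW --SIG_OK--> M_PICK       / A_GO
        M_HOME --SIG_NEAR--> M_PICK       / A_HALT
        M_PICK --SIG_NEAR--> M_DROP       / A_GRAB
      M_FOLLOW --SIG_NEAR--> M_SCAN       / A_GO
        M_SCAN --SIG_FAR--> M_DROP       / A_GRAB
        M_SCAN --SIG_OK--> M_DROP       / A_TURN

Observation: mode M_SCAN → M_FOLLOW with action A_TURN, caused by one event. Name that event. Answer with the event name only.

SIG_FULL

try SIG_FAR: (M_SCAN, SIG_FAR) → (M_DROP, A_GRAB)
try SIG_NEAR: (M_SCAN, SIG_NEAR) → (M_FOLLOW, A_GRAB)
try SIG_FULL: (M_SCAN, SIG_FULL) → (M_FOLLOW, A_TURN)  ← matches
try SIG_OK: (M_SCAN, SIG_OK) → (M_DROP, A_TURN)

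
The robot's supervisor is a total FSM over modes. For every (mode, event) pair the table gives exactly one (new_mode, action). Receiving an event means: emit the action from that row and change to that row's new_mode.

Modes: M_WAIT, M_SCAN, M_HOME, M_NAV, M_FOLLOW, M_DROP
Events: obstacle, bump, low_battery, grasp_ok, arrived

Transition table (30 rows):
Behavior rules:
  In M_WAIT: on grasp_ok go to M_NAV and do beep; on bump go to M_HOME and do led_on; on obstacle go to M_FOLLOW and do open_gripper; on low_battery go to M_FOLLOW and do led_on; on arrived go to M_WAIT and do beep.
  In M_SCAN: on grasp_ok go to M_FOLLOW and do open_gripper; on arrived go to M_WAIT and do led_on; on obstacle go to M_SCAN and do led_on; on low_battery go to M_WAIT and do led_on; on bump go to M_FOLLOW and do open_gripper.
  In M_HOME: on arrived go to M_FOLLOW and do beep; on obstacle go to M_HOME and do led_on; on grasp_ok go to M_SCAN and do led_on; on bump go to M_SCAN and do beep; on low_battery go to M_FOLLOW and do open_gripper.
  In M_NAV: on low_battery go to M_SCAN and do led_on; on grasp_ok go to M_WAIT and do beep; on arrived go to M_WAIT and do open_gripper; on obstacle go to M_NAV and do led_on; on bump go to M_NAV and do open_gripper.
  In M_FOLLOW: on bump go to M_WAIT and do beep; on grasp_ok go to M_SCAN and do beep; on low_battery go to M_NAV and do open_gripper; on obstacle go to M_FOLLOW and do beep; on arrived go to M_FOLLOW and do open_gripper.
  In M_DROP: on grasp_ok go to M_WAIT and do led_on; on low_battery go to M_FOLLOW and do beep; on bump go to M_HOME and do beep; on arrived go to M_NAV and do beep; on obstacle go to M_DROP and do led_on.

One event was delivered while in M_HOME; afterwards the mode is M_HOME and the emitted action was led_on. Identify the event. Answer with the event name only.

obstacle

try obstacle: (M_HOME, obstacle) → (M_HOME, led_on)  ← matches
try bump: (M_HOME, bump) → (M_SCAN, beep)
try low_battery: (M_HOME, low_battery) → (M_FOLLOW, open_gripper)
try grasp_ok: (M_HOME, grasp_ok) → (M_SCAN, led_on)
try arrived: (M_HOME, arrived) → (M_FOLLOW, beep)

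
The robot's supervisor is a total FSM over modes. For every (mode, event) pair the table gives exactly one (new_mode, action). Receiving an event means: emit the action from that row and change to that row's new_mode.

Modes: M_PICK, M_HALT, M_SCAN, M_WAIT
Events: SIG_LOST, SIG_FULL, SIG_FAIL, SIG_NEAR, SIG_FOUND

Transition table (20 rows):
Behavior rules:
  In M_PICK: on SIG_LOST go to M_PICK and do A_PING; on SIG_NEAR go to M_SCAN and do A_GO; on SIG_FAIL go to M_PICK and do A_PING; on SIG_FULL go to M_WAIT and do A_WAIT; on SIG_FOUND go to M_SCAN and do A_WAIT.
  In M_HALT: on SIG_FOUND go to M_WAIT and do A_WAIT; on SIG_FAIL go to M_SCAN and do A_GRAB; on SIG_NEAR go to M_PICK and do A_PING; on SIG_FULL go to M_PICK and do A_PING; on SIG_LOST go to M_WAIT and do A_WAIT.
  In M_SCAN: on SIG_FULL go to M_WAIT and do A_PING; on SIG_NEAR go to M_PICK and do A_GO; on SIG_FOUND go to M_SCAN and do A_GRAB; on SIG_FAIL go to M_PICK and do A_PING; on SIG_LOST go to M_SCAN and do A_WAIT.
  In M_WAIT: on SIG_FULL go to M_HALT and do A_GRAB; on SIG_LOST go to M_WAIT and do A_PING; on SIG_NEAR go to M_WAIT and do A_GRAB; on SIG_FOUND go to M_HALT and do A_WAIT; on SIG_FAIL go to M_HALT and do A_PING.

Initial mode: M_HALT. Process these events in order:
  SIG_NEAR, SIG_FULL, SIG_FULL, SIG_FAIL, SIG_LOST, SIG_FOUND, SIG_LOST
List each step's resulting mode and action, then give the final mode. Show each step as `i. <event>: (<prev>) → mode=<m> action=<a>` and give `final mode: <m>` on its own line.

1. SIG_NEAR: (M_HALT) → mode=M_PICK action=A_PING
2. SIG_FULL: (M_PICK) → mode=M_WAIT action=A_WAIT
3. SIG_FULL: (M_WAIT) → mode=M_HALT action=A_GRAB
4. SIG_FAIL: (M_HALT) → mode=M_SCAN action=A_GRAB
5. SIG_LOST: (M_SCAN) → mode=M_SCAN action=A_WAIT
6. SIG_FOUND: (M_SCAN) → mode=M_SCAN action=A_GRAB
7. SIG_LOST: (M_SCAN) → mode=M_SCAN action=A_WAIT

final mode: M_SCAN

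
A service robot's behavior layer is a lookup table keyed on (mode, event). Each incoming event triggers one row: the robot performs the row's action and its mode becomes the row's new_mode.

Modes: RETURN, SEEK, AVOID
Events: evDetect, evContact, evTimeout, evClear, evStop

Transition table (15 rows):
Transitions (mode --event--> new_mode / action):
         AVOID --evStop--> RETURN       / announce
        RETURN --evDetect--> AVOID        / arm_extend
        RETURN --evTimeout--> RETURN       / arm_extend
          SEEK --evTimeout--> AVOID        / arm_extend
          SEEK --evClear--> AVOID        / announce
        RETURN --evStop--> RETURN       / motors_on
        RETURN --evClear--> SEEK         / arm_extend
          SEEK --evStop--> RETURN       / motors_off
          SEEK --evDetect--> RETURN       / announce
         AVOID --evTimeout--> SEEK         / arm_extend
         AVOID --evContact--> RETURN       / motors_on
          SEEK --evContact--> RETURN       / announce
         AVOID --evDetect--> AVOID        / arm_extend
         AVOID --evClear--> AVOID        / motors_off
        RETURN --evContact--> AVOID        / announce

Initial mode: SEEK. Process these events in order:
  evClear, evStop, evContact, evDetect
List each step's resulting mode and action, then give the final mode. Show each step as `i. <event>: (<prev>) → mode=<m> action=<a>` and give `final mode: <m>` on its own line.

final mode: AVOID

1. evClear: (SEEK) → mode=AVOID action=announce
2. evStop: (AVOID) → mode=RETURN action=announce
3. evContact: (RETURN) → mode=AVOID action=announce
4. evDetect: (AVOID) → mode=AVOID action=arm_extend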